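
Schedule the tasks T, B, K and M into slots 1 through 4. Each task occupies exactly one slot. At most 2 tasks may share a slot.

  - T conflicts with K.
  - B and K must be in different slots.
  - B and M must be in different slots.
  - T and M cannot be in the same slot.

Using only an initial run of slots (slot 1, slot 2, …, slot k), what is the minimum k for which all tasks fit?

With at most 2 per slot and 4 tasks, at least 2 slots are needed.
2 works (last occupied slot: 2): for example K -> 2; M -> 2; B -> 1; T -> 1.

2 slots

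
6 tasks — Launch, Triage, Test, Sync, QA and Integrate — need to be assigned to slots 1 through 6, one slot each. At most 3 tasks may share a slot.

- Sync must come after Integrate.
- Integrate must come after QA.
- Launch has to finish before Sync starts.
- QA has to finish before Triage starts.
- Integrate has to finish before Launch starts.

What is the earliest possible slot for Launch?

Precedence pushes Launch to at least 3; downstream work caps Launch at 5.
Launch at 3 is achievable: Sync=4, Integrate=2, Triage=2, Test=1, Launch=3, QA=1.

3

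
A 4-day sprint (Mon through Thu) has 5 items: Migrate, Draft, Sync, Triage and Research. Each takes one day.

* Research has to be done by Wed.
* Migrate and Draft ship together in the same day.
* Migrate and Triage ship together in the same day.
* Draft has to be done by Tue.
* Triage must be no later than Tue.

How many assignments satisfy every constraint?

24

Splitting on Migrate: it can be Mon (12), Tue (12). Listing each branch's schedules as (Draft, Sync, Triage, Research):
Migrate=Mon: (Mon,Mon,Mon,Mon) (Mon,Mon,Mon,Tue) (Mon,Mon,Mon,Wed) (Mon,Tue,Mon,Mon) (Mon,Tue,Mon,Tue) (Mon,Tue,Mon,Wed) (Mon,Wed,Mon,Mon) (Mon,Wed,Mon,Tue) (Mon,Wed,Mon,Wed) (Mon,Thu,Mon,Mon) (Mon,Thu,Mon,Tue) (Mon,Thu,Mon,Wed) — 12.
Migrate=Tue: (Tue,Mon,Tue,Mon) (Tue,Mon,Tue,Tue) (Tue,Mon,Tue,Wed) (Tue,Tue,Tue,Mon) (Tue,Tue,Tue,Tue) (Tue,Tue,Tue,Wed) (Tue,Wed,Tue,Mon) (Tue,Wed,Tue,Tue) (Tue,Wed,Tue,Wed) (Tue,Thu,Tue,Mon) (Tue,Thu,Tue,Tue) (Tue,Thu,Tue,Wed) — 12.
Summing: 12 + 12 = 24.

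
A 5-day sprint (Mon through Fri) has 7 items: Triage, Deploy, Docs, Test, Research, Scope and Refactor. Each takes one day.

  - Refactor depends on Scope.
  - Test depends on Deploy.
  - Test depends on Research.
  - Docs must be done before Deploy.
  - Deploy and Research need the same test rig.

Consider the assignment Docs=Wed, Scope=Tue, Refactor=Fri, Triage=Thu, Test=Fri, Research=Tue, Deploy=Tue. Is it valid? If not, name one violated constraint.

Docs must be done before Deploy — violated.
Deploy and Research need the same test rig — violated.
Refactor depends on Scope — holds.
Test depends on Research — holds.
Test depends on Deploy — holds.

No. Docs must be done before Deploy is not satisfied.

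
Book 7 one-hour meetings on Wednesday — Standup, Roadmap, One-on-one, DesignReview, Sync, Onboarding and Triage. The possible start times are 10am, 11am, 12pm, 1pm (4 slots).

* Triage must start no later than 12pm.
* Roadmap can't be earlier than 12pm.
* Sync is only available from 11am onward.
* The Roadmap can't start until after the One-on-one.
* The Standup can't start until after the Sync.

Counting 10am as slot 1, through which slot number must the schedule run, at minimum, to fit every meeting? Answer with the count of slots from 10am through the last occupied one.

The precedence chain requires at least 2 distinct slots.
Roadmap can't be placed before 12pm — that is slot 3 counting from 10am — so the schedule must run through at least 3 slots.
3 works (last occupied slot: 12pm): for example Sync=11am, Onboarding=10am, Triage=10am, Roadmap=12pm, DesignReview=10am, Standup=12pm, One-on-one=10am.

3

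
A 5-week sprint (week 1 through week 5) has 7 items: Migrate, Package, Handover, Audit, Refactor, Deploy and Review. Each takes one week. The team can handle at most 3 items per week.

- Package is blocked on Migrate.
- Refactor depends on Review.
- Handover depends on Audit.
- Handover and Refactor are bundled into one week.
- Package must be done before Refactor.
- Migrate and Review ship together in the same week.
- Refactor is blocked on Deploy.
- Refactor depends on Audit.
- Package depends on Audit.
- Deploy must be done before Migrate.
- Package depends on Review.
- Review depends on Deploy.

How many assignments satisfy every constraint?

13

Splitting on Migrate: it can be week 2 (7), week 3 (6). Listing each branch's schedules as (Package, Handover, Audit, Refactor, Deploy, Review) by week number:
Migrate=week 2: (3,4,1,4,1,2) (3,4,2,4,1,2) (3,5,1,5,1,2) (3,5,2,5,1,2) (4,5,1,5,1,2) (4,5,2,5,1,2) (4,5,3,5,1,2) — 7.
Migrate=week 3: (4,5,1,5,1,3) (4,5,1,5,2,3) (4,5,2,5,1,3) (4,5,2,5,2,3) (4,5,3,5,1,3) (4,5,3,5,2,3) — 6.
Summing: 7 + 6 = 13.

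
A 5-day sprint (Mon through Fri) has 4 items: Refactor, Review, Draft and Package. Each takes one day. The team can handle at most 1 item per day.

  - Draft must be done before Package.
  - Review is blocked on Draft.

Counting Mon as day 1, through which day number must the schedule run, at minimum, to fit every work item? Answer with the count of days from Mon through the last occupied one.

4

The precedence chain requires at least 2 distinct days.
With at most 1 per day and 4 work items, at least 4 days are needed.
4 works (last occupied day: Thu): for example Refactor in Thu; Package in Wed; Draft in Mon; Review in Tue.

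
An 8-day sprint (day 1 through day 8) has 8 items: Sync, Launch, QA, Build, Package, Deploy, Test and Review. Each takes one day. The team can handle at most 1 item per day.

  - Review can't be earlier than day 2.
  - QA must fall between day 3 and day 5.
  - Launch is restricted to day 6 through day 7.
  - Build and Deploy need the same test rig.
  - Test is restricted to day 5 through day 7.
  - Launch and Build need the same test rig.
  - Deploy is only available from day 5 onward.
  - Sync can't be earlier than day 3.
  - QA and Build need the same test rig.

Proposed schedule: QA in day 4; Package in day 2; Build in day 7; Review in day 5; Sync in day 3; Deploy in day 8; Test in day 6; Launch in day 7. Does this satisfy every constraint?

Invalid. Launch and Build need the same test rig.

Build and Deploy need the same test rig — holds.
QA and Build need the same test rig — holds.
Deploy is only available from day 5 onward — holds.
Review can't be earlier than day 2 — holds.
Sync can't be earlier than day 3 — holds.
Launch and Build need the same test rig — violated.
The team can handle at most 1 item per day — violated.
Test is restricted to day 5 through day 7 — holds.
QA must fall between day 3 and day 5 — holds.
Launch is restricted to day 6 through day 7 — holds.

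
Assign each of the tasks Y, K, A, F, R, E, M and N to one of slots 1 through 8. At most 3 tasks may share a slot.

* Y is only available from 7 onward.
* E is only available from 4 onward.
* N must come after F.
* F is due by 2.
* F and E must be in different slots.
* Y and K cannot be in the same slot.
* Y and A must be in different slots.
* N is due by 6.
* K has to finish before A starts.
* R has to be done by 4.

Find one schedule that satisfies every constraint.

A -> 2, K -> 1, Y -> 7, F -> 1, E -> 4, R -> 1, N -> 2, M -> 2

Checking: F(1) before N(2); K(1) before A(2); Y(7) != A(2); F(1) != E(4); Y(7) != K(1); R=1 in [1,4]; Y=7 in [7,8]; E=4 in [4,8]; F=1 in [1,2]; N=2 in [1,6]; max 3 per slot (cap 3).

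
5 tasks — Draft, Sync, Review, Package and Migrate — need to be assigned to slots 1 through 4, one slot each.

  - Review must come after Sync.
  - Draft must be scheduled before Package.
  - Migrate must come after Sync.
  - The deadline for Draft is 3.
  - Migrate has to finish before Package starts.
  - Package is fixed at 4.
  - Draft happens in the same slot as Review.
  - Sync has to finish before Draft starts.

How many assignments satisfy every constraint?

5

Splitting on Draft: it can be 2 (2), 3 (3). Listing each branch's schedules as (Sync, Review, Package, Migrate):
Draft=2: (1,2,4,2) (1,2,4,3) — 2.
Draft=3: (1,3,4,2) (1,3,4,3) (2,3,4,3) — 3.
Summing: 2 + 3 = 5.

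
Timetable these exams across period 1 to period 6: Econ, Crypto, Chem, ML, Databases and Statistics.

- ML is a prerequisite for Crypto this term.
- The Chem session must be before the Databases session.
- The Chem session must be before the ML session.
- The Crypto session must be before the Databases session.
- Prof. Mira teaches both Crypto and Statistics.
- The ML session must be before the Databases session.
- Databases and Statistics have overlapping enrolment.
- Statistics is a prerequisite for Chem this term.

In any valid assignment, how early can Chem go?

period 2

Precedence pushes Chem to at least period 2; downstream work caps Chem at period 3.
Chem at period 2 is achievable: Chem -> period 2, Databases -> period 5, Crypto -> period 4, Statistics -> period 1, ML -> period 3, Econ -> period 1.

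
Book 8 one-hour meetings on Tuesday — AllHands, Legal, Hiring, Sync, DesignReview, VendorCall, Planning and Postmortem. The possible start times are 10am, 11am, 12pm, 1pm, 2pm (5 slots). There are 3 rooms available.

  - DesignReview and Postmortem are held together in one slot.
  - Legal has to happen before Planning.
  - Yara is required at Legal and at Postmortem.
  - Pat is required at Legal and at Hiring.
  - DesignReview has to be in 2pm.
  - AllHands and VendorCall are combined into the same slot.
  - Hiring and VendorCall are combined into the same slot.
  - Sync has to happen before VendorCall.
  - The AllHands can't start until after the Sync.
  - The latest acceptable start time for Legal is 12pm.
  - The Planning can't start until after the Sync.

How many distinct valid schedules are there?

Splitting on AllHands: it can be 11am (5), 12pm (9), 1pm (14). Listing each branch's schedules as (Legal, Hiring, Sync, DesignReview, VendorCall, Planning, Postmortem):
AllHands=11am: (10am,11am,10am,2pm,11am,12pm,2pm) (10am,11am,10am,2pm,11am,1pm,2pm) (10am,11am,10am,2pm,11am,2pm,2pm) (12pm,11am,10am,2pm,11am,1pm,2pm) (12pm,11am,10am,2pm,11am,2pm,2pm) — 5.
AllHands=12pm: (10am,12pm,10am,2pm,12pm,11am,2pm) (10am,12pm,10am,2pm,12pm,1pm,2pm) (10am,12pm,10am,2pm,12pm,2pm,2pm) (10am,12pm,11am,2pm,12pm,1pm,2pm) (10am,12pm,11am,2pm,12pm,2pm,2pm) (11am,12pm,10am,2pm,12pm,1pm,2pm) (11am,12pm,10am,2pm,12pm,2pm,2pm) (11am,12pm,11am,2pm,12pm,1pm,2pm) (11am,12pm,11am,2pm,12pm,2pm,2pm) — 9.
AllHands=1pm: (10am,1pm,10am,2pm,1pm,11am,2pm) (10am,1pm,10am,2pm,1pm,12pm,2pm) (10am,1pm,10am,2pm,1pm,2pm,2pm) (10am,1pm,11am,2pm,1pm,12pm,2pm) (10am,1pm,11am,2pm,1pm,2pm,2pm) (10am,1pm,12pm,2pm,1pm,2pm,2pm) (11am,1pm,10am,2pm,1pm,12pm,2pm) (11am,1pm,10am,2pm,1pm,2pm,2pm) (11am,1pm,11am,2pm,1pm,12pm,2pm) (11am,1pm,11am,2pm,1pm,2pm,2pm) (11am,1pm,12pm,2pm,1pm,2pm,2pm) (12pm,1pm,10am,2pm,1pm,2pm,2pm) (12pm,1pm,11am,2pm,1pm,2pm,2pm) (12pm,1pm,12pm,2pm,1pm,2pm,2pm) — 14.
Summing: 5 + 9 + 14 = 28.

28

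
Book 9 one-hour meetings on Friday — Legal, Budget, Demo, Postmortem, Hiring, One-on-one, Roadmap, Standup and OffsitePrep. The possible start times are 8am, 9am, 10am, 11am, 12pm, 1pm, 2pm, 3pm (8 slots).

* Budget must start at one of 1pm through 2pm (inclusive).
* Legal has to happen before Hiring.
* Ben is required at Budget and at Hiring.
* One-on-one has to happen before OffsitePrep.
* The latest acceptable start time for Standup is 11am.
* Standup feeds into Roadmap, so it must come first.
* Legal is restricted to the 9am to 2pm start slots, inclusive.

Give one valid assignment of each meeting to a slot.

Legal in 9am; Hiring in 10am; Budget in 1pm; Demo in 8am; One-on-one in 8am; Postmortem in 8am; Standup in 8am; OffsitePrep in 9am; Roadmap in 9am

Checking: One-on-one(8am) before OffsitePrep(9am); Standup(8am) before Roadmap(9am); Legal(9am) before Hiring(10am); Budget(1pm) != Hiring(10am); Legal=9am in [9am,2pm]; Standup=8am in [8am,11am]; Budget=1pm in [1pm,2pm].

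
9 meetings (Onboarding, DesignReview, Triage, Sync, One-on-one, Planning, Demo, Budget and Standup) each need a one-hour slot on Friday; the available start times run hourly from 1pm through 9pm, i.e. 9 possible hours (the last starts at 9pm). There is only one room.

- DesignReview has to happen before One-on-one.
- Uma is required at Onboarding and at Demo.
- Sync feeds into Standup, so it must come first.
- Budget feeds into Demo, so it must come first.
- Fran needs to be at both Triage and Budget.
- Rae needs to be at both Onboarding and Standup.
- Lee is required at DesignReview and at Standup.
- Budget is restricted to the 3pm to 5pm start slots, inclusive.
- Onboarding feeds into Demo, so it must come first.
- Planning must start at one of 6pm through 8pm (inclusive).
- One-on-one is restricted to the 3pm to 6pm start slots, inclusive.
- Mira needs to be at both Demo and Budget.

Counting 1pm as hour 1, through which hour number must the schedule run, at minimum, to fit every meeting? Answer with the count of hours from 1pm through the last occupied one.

The precedence chain requires at least 2 distinct hours.
With at most 1 per hour and 9 meetings, at least 9 hours are needed.
Planning can't be placed before 6pm — that is hour 6 counting from 1pm — so the schedule must run through at least 6 hours.
9 works (last occupied hour: 9pm): for example Demo in 5pm; One-on-one in 4pm; Onboarding in 1pm; Budget in 3pm; Standup in 8pm; Sync in 7pm; DesignReview in 2pm; Triage in 9pm; Planning in 6pm.

9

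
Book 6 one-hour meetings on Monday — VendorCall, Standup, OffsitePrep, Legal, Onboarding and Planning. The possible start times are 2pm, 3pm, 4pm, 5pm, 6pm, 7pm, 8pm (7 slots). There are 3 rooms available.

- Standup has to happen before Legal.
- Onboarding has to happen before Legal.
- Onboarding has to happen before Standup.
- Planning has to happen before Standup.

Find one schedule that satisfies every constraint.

Legal -> 4pm; Planning -> 2pm; OffsitePrep -> 3pm; Standup -> 3pm; VendorCall -> 2pm; Onboarding -> 2pm

Checking: Planning(2pm) before Standup(3pm); Onboarding(2pm) before Legal(4pm); Onboarding(2pm) before Standup(3pm); Standup(3pm) before Legal(4pm); max 3 per slot (cap 3).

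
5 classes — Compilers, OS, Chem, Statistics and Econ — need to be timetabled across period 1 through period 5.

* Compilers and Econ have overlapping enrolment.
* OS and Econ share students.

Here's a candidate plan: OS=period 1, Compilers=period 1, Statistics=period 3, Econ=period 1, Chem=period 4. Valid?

OS and Econ share students — violated.
Compilers and Econ have overlapping enrolment — violated.

No. OS and Econ share students is not satisfied.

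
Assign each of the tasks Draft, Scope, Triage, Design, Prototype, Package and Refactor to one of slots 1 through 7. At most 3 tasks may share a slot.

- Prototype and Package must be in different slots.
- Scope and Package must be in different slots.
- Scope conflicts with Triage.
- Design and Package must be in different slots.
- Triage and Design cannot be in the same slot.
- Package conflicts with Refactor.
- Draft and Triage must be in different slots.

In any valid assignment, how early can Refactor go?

Refactor at 1 is achievable: Design -> 3, Prototype -> 2, Triage -> 2, Refactor -> 1, Draft -> 1, Package -> 4, Scope -> 1.

1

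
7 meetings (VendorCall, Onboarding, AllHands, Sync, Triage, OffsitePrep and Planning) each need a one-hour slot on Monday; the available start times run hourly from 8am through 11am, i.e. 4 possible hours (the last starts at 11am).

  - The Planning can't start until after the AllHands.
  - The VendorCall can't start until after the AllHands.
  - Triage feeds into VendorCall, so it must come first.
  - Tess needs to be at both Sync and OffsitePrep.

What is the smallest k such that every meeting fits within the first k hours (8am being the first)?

2 hours

The precedence chain requires at least 2 distinct hours.
2 works (last occupied hour: 9am): for example AllHands -> 8am, OffsitePrep -> 9am, Sync -> 8am, Onboarding -> 8am, Planning -> 9am, Triage -> 8am, VendorCall -> 9am.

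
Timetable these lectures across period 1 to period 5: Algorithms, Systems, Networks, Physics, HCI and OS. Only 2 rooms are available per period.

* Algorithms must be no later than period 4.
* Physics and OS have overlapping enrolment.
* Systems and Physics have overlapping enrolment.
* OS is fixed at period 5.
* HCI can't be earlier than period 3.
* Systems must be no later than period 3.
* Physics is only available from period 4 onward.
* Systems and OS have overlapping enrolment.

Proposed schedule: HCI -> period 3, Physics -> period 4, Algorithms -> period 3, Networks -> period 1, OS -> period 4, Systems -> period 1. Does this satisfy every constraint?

HCI can't be earlier than period 3 — holds.
Systems and OS have overlapping enrolment — holds.
OS is fixed at period 5 — violated.
Only 2 rooms are available per period — holds.
Algorithms must be no later than period 4 — holds.
Physics is only available from period 4 onward — holds.
Systems must be no later than period 3 — holds.
Physics and OS have overlapping enrolment — violated.
Systems and Physics have overlapping enrolment — holds.

No — it violates: Physics and OS have overlapping enrolment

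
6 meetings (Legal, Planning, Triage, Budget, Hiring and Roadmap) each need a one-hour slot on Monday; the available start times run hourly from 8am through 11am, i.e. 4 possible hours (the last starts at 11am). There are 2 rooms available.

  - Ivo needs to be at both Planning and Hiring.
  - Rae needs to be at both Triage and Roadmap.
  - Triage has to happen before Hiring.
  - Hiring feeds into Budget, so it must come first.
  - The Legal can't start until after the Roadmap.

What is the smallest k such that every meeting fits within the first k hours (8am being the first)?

3

The precedence chain requires at least 3 distinct hours.
With at most 2 per hour and 6 meetings, at least 3 hours are needed.
3 works (last occupied hour: 10am): for example Triage -> 8am, Hiring -> 9am, Roadmap -> 9am, Legal -> 10am, Planning -> 8am, Budget -> 10am.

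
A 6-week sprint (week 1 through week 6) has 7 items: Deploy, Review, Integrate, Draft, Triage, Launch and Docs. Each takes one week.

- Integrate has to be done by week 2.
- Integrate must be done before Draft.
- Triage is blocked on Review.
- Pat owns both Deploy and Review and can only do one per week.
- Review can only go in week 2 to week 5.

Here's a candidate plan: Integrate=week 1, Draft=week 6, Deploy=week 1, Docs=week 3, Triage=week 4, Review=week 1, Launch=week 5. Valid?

Pat owns both Deploy and Review and can only do one per week — violated.
Review can only go in week 2 to week 5 — violated.
Integrate has to be done by week 2 — holds.
Integrate must be done before Draft — holds.
Triage is blocked on Review — holds.

Invalid. Pat owns both Deploy and Review and can only do one per week.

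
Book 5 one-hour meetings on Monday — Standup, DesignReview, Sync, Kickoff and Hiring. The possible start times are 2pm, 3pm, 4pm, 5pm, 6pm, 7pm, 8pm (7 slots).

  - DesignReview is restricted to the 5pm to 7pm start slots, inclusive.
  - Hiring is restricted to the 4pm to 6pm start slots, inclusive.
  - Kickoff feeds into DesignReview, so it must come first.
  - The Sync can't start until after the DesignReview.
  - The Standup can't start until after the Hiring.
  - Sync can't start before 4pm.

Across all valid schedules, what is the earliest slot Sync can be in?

6pm

Sync is available from 4pm; precedence pushes Sync to at least 6pm.
Sync at 6pm is achievable: DesignReview=5pm, Sync=6pm, Hiring=4pm, Standup=5pm, Kickoff=2pm.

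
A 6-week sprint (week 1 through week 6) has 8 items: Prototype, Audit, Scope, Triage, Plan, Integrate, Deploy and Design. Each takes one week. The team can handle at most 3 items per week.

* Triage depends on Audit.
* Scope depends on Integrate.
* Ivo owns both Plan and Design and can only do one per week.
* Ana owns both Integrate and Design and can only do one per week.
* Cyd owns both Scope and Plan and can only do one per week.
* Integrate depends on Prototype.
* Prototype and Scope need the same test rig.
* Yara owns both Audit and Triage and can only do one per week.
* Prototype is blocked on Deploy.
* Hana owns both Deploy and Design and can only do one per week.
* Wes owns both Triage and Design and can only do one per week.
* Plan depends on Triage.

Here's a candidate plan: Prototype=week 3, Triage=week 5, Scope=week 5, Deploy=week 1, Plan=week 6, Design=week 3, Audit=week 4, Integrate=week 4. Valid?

Ana owns both Integrate and Design and can only do one per week — holds.
Cyd owns both Scope and Plan and can only do one per week — holds.
Scope depends on Integrate — holds.
Yara owns both Audit and Triage and can only do one per week — holds.
Integrate depends on Prototype — holds.
Wes owns both Triage and Design and can only do one per week — holds.
Triage depends on Audit — holds.
Ivo owns both Plan and Design and can only do one per week — holds.
Plan depends on Triage — holds.
Hana owns both Deploy and Design and can only do one per week — holds.
Prototype and Scope need the same test rig — holds.
The team can handle at most 3 items per week — holds.
Prototype is blocked on Deploy — holds.

Valid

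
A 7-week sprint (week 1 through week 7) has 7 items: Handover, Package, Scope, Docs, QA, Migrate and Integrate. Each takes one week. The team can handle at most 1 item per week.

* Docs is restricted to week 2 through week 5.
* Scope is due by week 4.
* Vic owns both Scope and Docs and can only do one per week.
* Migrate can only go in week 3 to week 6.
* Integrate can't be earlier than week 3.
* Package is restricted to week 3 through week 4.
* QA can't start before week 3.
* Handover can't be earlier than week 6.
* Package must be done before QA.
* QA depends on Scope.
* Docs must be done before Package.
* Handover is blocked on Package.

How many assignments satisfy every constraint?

17

Splitting on Handover: it can be week 6 (7), week 7 (10). Listing each branch's schedules as (Package, Scope, Docs, QA, Migrate, Integrate) by week number:
Handover=week 6: (3,1,2,4,5,7) (3,1,2,5,4,7) (3,1,2,7,4,5) (3,1,2,7,5,4) (4,1,2,5,3,7) (4,1,2,7,3,5) (4,1,2,7,5,3) — 7.
Handover=week 7: (3,1,2,4,5,6) (3,1,2,4,6,5) (3,1,2,5,4,6) (3,1,2,5,6,4) (3,1,2,6,4,5) (3,1,2,6,5,4) (4,1,2,5,3,6) (4,1,2,5,6,3) (4,1,2,6,3,5) (4,1,2,6,5,3) — 10.
Summing: 7 + 10 = 17.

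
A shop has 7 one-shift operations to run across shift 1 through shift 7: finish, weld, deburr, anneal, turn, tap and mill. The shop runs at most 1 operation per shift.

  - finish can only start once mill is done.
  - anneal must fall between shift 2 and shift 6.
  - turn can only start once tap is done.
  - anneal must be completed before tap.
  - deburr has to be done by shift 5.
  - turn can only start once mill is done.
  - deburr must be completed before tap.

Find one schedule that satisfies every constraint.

turn in shift 5; deburr in shift 1; finish in shift 6; tap in shift 3; mill in shift 4; anneal in shift 2; weld in shift 7

Checking: mill(shift 4) before finish(shift 6); tap(shift 3) before turn(shift 5); anneal(shift 2) before tap(shift 3); mill(shift 4) before turn(shift 5); deburr(shift 1) before tap(shift 3); deburr=shift 1 in [shift 1,shift 5]; anneal=shift 2 in [shift 2,shift 6]; max 1 per shift (cap 1).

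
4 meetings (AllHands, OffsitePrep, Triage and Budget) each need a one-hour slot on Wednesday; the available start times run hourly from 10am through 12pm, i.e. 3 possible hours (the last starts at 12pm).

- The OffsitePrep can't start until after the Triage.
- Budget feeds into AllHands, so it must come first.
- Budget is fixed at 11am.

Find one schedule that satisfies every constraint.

Budget in 11am, Triage in 10am, AllHands in 12pm, OffsitePrep in 11am

Checking: Triage(10am) before OffsitePrep(11am); Budget(11am) before AllHands(12pm); Budget=11am in [11am,11am].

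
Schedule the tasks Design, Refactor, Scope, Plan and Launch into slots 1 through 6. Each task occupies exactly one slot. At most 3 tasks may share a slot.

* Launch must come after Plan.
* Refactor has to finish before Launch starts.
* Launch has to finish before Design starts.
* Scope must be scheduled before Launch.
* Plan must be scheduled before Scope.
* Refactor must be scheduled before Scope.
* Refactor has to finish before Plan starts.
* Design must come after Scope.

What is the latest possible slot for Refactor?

Downstream work caps Refactor at 2.
Refactor at 2 is achievable: Scope=4, Launch=5, Design=6, Plan=3, Refactor=2.

2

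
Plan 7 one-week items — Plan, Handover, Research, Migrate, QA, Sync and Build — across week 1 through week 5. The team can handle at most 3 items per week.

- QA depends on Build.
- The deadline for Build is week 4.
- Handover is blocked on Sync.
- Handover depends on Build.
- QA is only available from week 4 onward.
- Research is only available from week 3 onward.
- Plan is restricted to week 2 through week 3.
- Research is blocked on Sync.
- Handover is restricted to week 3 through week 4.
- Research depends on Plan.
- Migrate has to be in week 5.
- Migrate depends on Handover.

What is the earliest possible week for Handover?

week 3

Handover is available from week 3; Handover's own window allows nothing later than week 4.
Handover at week 3 is achievable: Migrate in week 5, Build in week 1, Handover in week 3, Sync in week 1, QA in week 4, Research in week 3, Plan in week 2.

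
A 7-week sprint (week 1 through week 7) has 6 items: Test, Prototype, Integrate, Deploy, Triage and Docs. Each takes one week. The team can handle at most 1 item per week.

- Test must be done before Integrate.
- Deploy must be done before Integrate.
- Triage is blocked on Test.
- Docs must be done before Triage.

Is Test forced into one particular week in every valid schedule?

No

Test can be week 1 (e.g. Test=week 1, Prototype=week 6, Triage=week 5, Docs=week 4, Integrate=week 3, Deploy=week 2) or week 2 (e.g. Triage=week 5; Integrate=week 3; Deploy=week 1; Prototype=week 6; Docs=week 4; Test=week 2).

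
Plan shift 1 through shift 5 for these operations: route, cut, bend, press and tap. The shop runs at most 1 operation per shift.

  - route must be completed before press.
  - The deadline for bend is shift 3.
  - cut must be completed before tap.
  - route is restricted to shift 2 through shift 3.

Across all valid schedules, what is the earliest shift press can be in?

Precedence pushes press to at least shift 3.
press at shift 3 is achievable: cut=shift 4, tap=shift 5, route=shift 2, bend=shift 1, press=shift 3.

shift 3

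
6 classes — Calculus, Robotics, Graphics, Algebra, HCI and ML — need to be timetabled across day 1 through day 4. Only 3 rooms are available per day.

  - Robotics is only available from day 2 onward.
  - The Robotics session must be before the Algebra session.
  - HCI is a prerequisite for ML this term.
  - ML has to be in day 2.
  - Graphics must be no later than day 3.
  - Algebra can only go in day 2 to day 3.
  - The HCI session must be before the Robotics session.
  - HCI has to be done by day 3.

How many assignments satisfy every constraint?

Splitting on Calculus: it can be day 1 (3), day 2 (2), day 3 (3), day 4 (3). Listing each branch's schedules as (Robotics, Graphics, Algebra, HCI, ML) by day number:
Calculus=day 1: (2,1,3,1,2) (2,2,3,1,2) (2,3,3,1,2) — 3.
Calculus=day 2: (2,1,3,1,2) (2,3,3,1,2) — 2.
Calculus=day 3: (2,1,3,1,2) (2,2,3,1,2) (2,3,3,1,2) — 3.
Calculus=day 4: (2,1,3,1,2) (2,2,3,1,2) (2,3,3,1,2) — 3.
Summing: 3 + 2 + 3 + 3 = 11.

11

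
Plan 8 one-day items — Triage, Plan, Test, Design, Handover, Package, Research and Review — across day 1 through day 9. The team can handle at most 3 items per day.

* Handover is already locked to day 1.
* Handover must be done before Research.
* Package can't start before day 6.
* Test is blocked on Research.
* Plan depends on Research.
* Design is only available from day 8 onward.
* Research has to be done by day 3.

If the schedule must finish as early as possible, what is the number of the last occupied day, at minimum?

8

The precedence chain requires at least 3 distinct days.
With at most 3 per day and 8 tasks, at least 3 days are needed.
Design can't be placed before day 8, so the schedule must run through at least day 8.
8 works (last occupied day: day 8): for example Handover=day 1, Test=day 3, Plan=day 3, Triage=day 1, Review=day 1, Package=day 6, Design=day 8, Research=day 2.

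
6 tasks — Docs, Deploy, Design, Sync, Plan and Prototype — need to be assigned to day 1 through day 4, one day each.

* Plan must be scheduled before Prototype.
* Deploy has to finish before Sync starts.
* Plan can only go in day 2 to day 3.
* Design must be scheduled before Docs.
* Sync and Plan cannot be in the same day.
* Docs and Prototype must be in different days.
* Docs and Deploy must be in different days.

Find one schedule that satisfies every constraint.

Prototype=day 3; Design=day 1; Sync=day 3; Plan=day 2; Docs=day 2; Deploy=day 1

Checking: Design(day 1) before Docs(day 2); Plan(day 2) before Prototype(day 3); Deploy(day 1) before Sync(day 3); Sync(day 3) != Plan(day 2); Docs(day 2) != Deploy(day 1); Docs(day 2) != Prototype(day 3); Plan=day 2 in [day 2,day 3].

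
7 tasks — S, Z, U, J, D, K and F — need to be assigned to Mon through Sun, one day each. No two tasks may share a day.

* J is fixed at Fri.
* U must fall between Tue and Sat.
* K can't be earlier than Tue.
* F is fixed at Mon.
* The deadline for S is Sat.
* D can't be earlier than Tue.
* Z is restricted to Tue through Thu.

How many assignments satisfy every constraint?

Splitting on S: it can be Tue (8), Wed (8), Thu (8), Sat (12). Listing each branch's schedules as (Z, U, J, D, K, F):
S=Tue: (Wed,Thu,Fri,Sat,Sun,Mon) (Wed,Thu,Fri,Sun,Sat,Mon) (Wed,Sat,Fri,Thu,Sun,Mon) (Wed,Sat,Fri,Sun,Thu,Mon) (Thu,Wed,Fri,Sat,Sun,Mon) (Thu,Wed,Fri,Sun,Sat,Mon) (Thu,Sat,Fri,Wed,Sun,Mon) (Thu,Sat,Fri,Sun,Wed,Mon) — 8.
S=Wed: (Tue,Thu,Fri,Sat,Sun,Mon) (Tue,Thu,Fri,Sun,Sat,Mon) (Tue,Sat,Fri,Thu,Sun,Mon) (Tue,Sat,Fri,Sun,Thu,Mon) (Thu,Tue,Fri,Sat,Sun,Mon) (Thu,Tue,Fri,Sun,Sat,Mon) (Thu,Sat,Fri,Tue,Sun,Mon) (Thu,Sat,Fri,Sun,Tue,Mon) — 8.
S=Thu: (Tue,Wed,Fri,Sat,Sun,Mon) (Tue,Wed,Fri,Sun,Sat,Mon) (Tue,Sat,Fri,Wed,Sun,Mon) (Tue,Sat,Fri,Sun,Wed,Mon) (Wed,Tue,Fri,Sat,Sun,Mon) (Wed,Tue,Fri,Sun,Sat,Mon) (Wed,Sat,Fri,Tue,Sun,Mon) (Wed,Sat,Fri,Sun,Tue,Mon) — 8.
S=Sat: (Tue,Wed,Fri,Thu,Sun,Mon) (Tue,Wed,Fri,Sun,Thu,Mon) (Tue,Thu,Fri,Wed,Sun,Mon) (Tue,Thu,Fri,Sun,Wed,Mon) (Wed,Tue,Fri,Thu,Sun,Mon) (Wed,Tue,Fri,Sun,Thu,Mon) (Wed,Thu,Fri,Tue,Sun,Mon) (Wed,Thu,Fri,Sun,Tue,Mon) (Thu,Tue,Fri,Wed,Sun,Mon) (Thu,Tue,Fri,Sun,Wed,Mon) (Thu,Wed,Fri,Tue,Sun,Mon) (Thu,Wed,Fri,Sun,Tue,Mon) — 12.
Summing: 8 + 8 + 8 + 12 = 36.

36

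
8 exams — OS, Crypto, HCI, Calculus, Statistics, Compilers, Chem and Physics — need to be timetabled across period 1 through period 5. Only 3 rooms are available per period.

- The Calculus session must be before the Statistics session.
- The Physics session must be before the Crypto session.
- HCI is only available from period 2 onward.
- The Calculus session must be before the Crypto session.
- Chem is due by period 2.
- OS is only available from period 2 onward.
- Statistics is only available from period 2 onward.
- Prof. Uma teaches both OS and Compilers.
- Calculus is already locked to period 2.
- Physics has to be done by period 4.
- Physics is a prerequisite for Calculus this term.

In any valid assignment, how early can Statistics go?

Statistics is available from period 2; precedence pushes Statistics to at least period 3.
Statistics at period 3 is achievable: OS=period 2; Crypto=period 3; Chem=period 1; Compilers=period 1; Physics=period 1; Calculus=period 2; HCI=period 2; Statistics=period 3.

period 3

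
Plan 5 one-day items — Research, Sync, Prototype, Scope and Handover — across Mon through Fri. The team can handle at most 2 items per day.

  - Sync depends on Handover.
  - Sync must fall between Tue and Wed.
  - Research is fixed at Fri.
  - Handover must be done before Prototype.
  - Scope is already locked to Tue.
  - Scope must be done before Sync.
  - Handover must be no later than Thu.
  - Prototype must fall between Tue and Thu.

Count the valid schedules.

5

Splitting on Prototype: it can be Tue (1), Wed (2), Thu (2). Listing each branch's schedules as (Research, Sync, Scope, Handover):
Prototype=Tue: (Fri,Wed,Tue,Mon) — 1.
Prototype=Wed: (Fri,Wed,Tue,Mon) (Fri,Wed,Tue,Tue) — 2.
Prototype=Thu: (Fri,Wed,Tue,Mon) (Fri,Wed,Tue,Tue) — 2.
Summing: 1 + 2 + 2 = 5.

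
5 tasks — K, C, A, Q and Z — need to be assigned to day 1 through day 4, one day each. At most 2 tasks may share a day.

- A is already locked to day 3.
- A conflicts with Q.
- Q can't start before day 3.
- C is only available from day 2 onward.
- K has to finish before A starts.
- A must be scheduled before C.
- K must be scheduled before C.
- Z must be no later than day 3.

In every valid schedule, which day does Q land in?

Q's window is day 3–day 4.
A is fixed at day 3, and Q can't share a day with A.
So Q must be day 4.

day 4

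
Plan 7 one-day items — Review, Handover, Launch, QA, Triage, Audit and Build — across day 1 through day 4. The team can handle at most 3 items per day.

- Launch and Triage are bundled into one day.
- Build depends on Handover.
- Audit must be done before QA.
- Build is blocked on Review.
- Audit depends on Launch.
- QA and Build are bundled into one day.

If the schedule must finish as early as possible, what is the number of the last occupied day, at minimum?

The precedence chain requires at least 3 distinct days.
With at most 3 per day and 7 tasks, at least 3 days are needed.
3 works (last occupied day: day 3): for example QA=day 3, Review=day 1, Audit=day 2, Triage=day 1, Launch=day 1, Build=day 3, Handover=day 2.

day 3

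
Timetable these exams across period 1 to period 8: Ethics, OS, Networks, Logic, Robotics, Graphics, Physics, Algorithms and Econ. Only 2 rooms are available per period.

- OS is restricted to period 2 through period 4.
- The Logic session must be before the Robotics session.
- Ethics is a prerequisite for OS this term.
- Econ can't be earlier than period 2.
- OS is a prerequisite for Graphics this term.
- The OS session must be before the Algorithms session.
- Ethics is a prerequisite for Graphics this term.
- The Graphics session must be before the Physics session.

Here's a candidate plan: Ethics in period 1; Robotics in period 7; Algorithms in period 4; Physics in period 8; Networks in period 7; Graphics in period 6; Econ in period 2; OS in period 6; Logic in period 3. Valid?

OS is restricted to period 2 through period 4 — violated.
Econ can't be earlier than period 2 — holds.
Ethics is a prerequisite for Graphics this term — holds.
The Logic session must be before the Robotics session — holds.
The Graphics session must be before the Physics session — holds.
OS is a prerequisite for Graphics this term — violated.
The OS session must be before the Algorithms session — violated.
Ethics is a prerequisite for OS this term — holds.
Only 2 rooms are available per period — holds.

No — it violates: The OS session must be before the Algorithms session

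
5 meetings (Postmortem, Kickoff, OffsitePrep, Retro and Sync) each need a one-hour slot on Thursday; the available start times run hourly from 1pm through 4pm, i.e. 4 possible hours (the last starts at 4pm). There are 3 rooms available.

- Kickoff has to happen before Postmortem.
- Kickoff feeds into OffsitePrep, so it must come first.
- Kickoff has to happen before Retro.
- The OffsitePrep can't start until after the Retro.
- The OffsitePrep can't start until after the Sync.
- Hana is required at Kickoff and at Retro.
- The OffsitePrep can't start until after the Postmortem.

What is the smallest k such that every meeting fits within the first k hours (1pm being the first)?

The precedence chain requires at least 3 distinct hours.
With at most 3 per hour and 5 meetings, at least 2 hours are needed.
3 works (last occupied hour: 3pm): for example Retro -> 2pm, Sync -> 1pm, Kickoff -> 1pm, Postmortem -> 2pm, OffsitePrep -> 3pm.

3 hours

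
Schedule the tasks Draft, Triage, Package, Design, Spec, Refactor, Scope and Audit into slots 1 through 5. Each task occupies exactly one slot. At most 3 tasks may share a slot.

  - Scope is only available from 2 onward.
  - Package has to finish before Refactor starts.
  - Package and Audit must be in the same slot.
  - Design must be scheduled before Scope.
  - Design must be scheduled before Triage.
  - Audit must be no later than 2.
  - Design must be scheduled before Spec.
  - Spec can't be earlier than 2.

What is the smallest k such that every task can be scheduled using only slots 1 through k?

3 slots

The precedence chain requires at least 2 distinct slots.
With at most 3 per slot and 8 tasks, at least 3 slots are needed.
3 works (last occupied slot: 3): for example Package in 1; Audit in 1; Refactor in 3; Spec in 2; Scope in 2; Design in 1; Draft in 3; Triage in 2.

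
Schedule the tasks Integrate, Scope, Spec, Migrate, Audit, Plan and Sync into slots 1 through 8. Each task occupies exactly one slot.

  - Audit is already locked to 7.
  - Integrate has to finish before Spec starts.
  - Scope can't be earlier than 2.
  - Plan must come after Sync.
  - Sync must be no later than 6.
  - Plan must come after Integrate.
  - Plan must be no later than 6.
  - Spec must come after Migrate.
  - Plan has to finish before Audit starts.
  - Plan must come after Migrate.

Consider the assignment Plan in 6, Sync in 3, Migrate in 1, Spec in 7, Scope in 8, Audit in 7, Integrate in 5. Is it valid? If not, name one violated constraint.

Yes

Plan must come after Integrate — holds.
Audit is already locked to 7 — holds.
Sync must be no later than 6 — holds.
Plan must be no later than 6 — holds.
Plan must come after Sync — holds.
Plan has to finish before Audit starts — holds.
Integrate has to finish before Spec starts — holds.
Spec must come after Migrate — holds.
Plan must come after Migrate — holds.
Scope can't be earlier than 2 — holds.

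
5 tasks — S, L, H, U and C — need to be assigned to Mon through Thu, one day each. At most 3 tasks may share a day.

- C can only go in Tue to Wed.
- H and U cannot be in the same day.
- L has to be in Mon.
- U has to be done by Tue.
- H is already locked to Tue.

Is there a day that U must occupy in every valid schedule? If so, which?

U's window is Mon–Tue.
H is fixed at Tue, and U can't share a day with H.
So U must be Mon.

Mon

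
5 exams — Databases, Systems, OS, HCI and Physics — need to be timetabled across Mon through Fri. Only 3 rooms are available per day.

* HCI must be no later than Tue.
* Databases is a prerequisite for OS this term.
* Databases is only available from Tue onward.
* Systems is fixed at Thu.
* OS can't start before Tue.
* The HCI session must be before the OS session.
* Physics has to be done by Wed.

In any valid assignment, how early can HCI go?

Mon

HCI's own window allows nothing later than Tue.
HCI at Mon is achievable: HCI in Mon; Databases in Tue; OS in Wed; Physics in Mon; Systems in Thu.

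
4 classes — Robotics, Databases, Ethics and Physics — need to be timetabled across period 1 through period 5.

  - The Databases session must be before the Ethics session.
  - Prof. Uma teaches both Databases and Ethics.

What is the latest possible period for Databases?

period 4

Downstream work caps Databases at period 4.
Databases at period 4 is achievable: Databases -> period 4; Physics -> period 1; Robotics -> period 1; Ethics -> period 5.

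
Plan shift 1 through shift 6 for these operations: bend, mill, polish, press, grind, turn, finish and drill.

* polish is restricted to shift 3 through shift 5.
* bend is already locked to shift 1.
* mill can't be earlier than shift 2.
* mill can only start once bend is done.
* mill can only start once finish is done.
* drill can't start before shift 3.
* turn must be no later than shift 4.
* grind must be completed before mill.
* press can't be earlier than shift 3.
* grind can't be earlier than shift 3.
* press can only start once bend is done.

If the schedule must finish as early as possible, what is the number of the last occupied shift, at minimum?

4

The precedence chain requires at least 2 distinct shifts.
Propagating the time windows through the other constraints, mill can't land before shift 4, so the schedule must run through at least shift 4.
4 works (last occupied shift: shift 4): for example drill -> shift 3; turn -> shift 1; finish -> shift 1; grind -> shift 3; press -> shift 3; polish -> shift 3; mill -> shift 4; bend -> shift 1.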